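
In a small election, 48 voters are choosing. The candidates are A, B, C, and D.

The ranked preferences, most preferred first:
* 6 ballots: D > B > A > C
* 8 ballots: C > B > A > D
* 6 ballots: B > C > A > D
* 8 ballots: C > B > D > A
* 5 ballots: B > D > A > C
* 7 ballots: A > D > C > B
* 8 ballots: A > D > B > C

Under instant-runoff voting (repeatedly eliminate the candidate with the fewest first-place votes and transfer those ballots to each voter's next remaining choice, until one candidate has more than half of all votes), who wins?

B

Round 1: A 15, B 11, C 16, D 6. D eliminated.
Round 2: A 15, B 17, C 16. A eliminated.
Round 3: B 25, C 23. B has a majority (≥25).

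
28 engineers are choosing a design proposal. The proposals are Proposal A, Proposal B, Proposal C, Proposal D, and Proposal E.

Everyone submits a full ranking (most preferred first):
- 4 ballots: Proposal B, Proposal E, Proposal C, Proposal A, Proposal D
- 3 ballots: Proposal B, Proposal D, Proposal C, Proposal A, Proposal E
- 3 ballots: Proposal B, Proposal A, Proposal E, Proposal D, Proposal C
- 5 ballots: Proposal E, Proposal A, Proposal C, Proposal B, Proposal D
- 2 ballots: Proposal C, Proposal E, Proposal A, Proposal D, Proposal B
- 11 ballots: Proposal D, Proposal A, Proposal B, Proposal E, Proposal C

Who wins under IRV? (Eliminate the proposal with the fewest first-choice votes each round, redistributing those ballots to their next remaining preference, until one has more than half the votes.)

Proposal B

Round 1: Proposal A 0, Proposal B 10, Proposal C 2, Proposal D 11, Proposal E 5. Proposal A eliminated.
Round 2: Proposal B 10, Proposal C 2, Proposal D 11, Proposal E 5. Proposal C eliminated.
Round 3: Proposal B 10, Proposal D 11, Proposal E 7. Proposal E eliminated.
Round 4: Proposal B 15, Proposal D 13. Proposal B has a majority (≥15).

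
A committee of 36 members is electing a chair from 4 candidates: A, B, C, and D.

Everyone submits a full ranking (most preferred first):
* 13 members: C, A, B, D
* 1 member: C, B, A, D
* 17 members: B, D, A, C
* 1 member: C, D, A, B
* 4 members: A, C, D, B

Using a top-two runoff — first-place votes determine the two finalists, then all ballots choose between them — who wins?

C

Round 1 first-place votes: A 4, B 17, C 15, D 0. B and C advance.
Runoff: B is ranked above C on 17 ballots, C above B on 19.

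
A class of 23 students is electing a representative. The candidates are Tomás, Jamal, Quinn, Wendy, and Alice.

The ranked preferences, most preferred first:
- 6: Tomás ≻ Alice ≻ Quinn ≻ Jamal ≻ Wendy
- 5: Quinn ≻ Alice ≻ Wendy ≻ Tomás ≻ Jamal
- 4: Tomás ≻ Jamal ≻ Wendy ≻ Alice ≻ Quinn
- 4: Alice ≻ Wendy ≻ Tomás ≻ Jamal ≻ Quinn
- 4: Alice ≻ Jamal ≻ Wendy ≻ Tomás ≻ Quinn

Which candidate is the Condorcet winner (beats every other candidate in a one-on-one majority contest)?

Alice

Alice vs Tomás: 13–10
Alice vs Jamal: 19–4
Alice vs Quinn: 18–5
Alice vs Wendy: 19–4
Alice beats every other candidate.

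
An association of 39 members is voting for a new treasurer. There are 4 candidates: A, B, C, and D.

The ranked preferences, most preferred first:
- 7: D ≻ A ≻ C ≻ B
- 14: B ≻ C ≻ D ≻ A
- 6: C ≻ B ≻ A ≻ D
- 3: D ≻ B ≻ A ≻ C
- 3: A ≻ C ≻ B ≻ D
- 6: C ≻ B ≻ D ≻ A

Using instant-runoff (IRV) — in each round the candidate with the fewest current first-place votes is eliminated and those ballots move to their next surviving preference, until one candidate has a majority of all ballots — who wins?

C

Round 1: A 3, B 14, C 12, D 10. A eliminated.
Round 2: B 14, C 15, D 10. D eliminated.
Round 3: B 17, C 22. C has a majority (≥20).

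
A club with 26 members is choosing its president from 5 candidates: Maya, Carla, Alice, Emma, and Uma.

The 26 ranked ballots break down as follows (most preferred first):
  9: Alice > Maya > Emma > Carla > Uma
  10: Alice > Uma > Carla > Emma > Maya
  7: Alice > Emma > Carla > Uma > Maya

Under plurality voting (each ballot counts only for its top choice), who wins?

Alice

First-place votes: Maya 0, Carla 0, Alice 26, Emma 0, Uma 0.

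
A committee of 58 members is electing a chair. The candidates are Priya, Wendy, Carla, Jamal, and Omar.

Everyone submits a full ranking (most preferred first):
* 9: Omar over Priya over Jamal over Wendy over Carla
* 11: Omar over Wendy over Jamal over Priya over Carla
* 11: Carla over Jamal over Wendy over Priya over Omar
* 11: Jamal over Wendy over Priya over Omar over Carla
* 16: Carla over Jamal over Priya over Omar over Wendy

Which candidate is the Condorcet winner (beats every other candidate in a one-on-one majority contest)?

Jamal vs Priya: 49–9
Jamal vs Wendy: 47–11
Jamal vs Carla: 31–27
Jamal vs Omar: 38–20
Jamal beats every other candidate.

Jamal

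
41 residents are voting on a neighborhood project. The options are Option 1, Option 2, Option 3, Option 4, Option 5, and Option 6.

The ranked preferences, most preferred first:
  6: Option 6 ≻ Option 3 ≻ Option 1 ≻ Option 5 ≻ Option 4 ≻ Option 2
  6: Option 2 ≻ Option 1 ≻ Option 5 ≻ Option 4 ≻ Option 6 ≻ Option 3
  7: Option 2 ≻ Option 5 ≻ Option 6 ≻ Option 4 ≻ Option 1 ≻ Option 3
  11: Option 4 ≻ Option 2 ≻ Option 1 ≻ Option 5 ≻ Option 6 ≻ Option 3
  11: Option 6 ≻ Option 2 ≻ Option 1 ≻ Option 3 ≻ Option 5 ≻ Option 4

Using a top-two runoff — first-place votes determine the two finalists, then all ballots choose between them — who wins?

Round 1 first-place votes: Option 1 0, Option 2 13, Option 3 0, Option 4 11, Option 5 0, Option 6 17. Option 6 and Option 2 advance.
Runoff: Option 6 is ranked above Option 2 on 17 ballots, Option 2 above Option 6 on 24.

Option 2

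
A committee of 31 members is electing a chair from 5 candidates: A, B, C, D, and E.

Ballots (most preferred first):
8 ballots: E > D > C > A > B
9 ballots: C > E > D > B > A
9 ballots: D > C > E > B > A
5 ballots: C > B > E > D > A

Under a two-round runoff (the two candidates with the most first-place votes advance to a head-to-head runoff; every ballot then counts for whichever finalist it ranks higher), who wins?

Round 1 first-place votes: A 0, B 0, C 14, D 9, E 8. C and D advance.
Runoff: C is ranked above D on 14 ballots, D above C on 17.

D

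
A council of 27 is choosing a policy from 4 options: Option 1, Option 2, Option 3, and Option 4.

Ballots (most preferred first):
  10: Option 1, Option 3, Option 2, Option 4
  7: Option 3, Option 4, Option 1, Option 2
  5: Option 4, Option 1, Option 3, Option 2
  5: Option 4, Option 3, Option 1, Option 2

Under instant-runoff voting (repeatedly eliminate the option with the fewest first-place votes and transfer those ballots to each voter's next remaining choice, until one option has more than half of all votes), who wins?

Round 1: Option 1 10, Option 2 0, Option 3 7, Option 4 10. Option 2 eliminated.
Round 2: Option 1 10, Option 3 7, Option 4 10. Option 3 eliminated.
Round 3: Option 1 10, Option 4 17. Option 4 has a majority (≥14).

Option 4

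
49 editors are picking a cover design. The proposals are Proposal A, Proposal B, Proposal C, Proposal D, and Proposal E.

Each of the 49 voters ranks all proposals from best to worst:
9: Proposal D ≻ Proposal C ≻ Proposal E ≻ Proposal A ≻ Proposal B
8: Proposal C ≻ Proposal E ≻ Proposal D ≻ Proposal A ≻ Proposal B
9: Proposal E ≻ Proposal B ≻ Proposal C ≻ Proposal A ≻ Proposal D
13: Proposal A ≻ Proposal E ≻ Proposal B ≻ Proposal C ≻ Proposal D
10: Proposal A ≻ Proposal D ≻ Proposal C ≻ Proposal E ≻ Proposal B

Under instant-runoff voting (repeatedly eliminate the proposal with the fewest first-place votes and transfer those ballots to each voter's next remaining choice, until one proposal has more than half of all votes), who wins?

Proposal E

Round 1: Proposal A 23, Proposal B 0, Proposal C 8, Proposal D 9, Proposal E 9. Proposal B eliminated.
Round 2: Proposal A 23, Proposal C 8, Proposal D 9, Proposal E 9. Proposal C eliminated.
Round 3: Proposal A 23, Proposal D 9, Proposal E 17. Proposal D eliminated.
Round 4: Proposal A 23, Proposal E 26. Proposal E has a majority (≥25).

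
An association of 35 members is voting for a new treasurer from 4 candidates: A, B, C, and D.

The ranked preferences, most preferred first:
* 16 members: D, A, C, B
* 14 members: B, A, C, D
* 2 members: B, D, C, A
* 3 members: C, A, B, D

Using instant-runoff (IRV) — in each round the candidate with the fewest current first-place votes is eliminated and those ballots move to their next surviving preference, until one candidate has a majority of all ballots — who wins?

B

Round 1: A 0, B 16, C 3, D 16. A eliminated.
Round 2: B 16, C 3, D 16. C eliminated.
Round 3: B 19, D 16. B has a majority (≥18).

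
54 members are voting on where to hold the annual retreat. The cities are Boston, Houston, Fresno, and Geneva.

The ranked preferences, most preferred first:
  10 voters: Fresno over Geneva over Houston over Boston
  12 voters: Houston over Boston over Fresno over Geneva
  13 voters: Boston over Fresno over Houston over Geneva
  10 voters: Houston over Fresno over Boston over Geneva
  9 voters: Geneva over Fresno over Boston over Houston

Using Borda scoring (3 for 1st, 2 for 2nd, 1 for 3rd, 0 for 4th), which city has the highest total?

Fresno

Boston: 10×0 + 12×2 + 13×3 + 10×1 + 9×1 = 82
Houston: 10×1 + 12×3 + 13×1 + 10×3 + 9×0 = 89
Fresno: 10×3 + 12×1 + 13×2 + 10×2 + 9×2 = 106
Geneva: 10×2 + 12×0 + 13×0 + 10×0 + 9×3 = 47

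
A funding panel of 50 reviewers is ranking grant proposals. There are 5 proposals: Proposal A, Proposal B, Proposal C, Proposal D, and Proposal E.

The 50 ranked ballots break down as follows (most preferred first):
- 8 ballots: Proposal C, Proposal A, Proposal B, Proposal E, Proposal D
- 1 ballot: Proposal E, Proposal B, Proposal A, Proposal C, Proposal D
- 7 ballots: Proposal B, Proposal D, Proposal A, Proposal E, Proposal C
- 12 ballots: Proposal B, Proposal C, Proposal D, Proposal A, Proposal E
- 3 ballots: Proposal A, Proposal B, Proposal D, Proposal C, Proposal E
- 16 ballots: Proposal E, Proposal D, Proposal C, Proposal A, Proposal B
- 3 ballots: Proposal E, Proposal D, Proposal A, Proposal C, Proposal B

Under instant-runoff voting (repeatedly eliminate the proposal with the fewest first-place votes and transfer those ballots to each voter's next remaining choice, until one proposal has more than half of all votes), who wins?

Proposal B

Round 1: Proposal A 3, Proposal B 19, Proposal C 8, Proposal D 0, Proposal E 20. Proposal D eliminated.
Round 2: Proposal A 3, Proposal B 19, Proposal C 8, Proposal E 20. Proposal A eliminated.
Round 3: Proposal B 22, Proposal C 8, Proposal E 20. Proposal C eliminated.
Round 4: Proposal B 30, Proposal E 20. Proposal B has a majority (≥26).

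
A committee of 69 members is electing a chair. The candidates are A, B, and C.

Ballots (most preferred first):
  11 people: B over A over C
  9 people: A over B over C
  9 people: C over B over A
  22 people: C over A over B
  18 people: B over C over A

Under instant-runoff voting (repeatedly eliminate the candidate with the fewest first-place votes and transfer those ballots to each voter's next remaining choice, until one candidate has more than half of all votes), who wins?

Round 1: A 9, B 29, C 31. A eliminated.
Round 2: B 38, C 31. B has a majority (≥35).

B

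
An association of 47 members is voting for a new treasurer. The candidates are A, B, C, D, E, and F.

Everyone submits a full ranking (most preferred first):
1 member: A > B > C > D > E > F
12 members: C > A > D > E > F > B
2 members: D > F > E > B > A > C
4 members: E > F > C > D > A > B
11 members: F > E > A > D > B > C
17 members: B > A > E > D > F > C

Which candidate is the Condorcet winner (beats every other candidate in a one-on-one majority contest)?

A

A vs B: 28–19
A vs C: 31–16
A vs D: 41–6
A vs E: 30–17
A vs F: 30–17
A beats every other candidate.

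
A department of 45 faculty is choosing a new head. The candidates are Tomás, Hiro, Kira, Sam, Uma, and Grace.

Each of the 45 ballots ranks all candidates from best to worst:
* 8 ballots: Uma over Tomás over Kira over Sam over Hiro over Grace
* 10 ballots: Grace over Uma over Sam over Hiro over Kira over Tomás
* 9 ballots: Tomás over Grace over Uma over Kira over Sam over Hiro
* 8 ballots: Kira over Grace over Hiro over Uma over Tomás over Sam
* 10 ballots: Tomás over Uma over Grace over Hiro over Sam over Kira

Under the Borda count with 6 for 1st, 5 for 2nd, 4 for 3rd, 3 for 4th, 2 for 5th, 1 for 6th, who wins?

Uma

Tomás: 8×5 + 10×1 + 9×6 + 8×2 + 10×6 = 180
Hiro: 8×2 + 10×3 + 9×1 + 8×4 + 10×3 = 117
Kira: 8×4 + 10×2 + 9×3 + 8×6 + 10×1 = 137
Sam: 8×3 + 10×4 + 9×2 + 8×1 + 10×2 = 110
Uma: 8×6 + 10×5 + 9×4 + 8×3 + 10×5 = 208
Grace: 8×1 + 10×6 + 9×5 + 8×5 + 10×4 = 193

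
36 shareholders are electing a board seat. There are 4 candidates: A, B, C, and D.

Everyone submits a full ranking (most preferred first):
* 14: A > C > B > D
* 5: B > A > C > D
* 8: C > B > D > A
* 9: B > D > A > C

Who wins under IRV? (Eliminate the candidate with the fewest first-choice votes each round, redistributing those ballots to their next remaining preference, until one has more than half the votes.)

Round 1: A 14, B 14, C 8, D 0. D eliminated.
Round 2: A 14, B 14, C 8. C eliminated.
Round 3: A 14, B 22. B has a majority (≥19).

B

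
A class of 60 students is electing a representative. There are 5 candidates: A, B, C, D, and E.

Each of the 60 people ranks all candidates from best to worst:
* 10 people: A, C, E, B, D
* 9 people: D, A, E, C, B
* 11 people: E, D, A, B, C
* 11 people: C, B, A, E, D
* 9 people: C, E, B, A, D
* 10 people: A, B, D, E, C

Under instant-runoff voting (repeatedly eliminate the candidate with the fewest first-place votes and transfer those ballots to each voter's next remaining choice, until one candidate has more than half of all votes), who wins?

A

Round 1: A 20, B 0, C 20, D 9, E 11. B eliminated.
Round 2: A 20, C 20, D 9, E 11. D eliminated.
Round 3: A 29, C 20, E 11. E eliminated.
Round 4: A 40, C 20. A has a majority (≥31).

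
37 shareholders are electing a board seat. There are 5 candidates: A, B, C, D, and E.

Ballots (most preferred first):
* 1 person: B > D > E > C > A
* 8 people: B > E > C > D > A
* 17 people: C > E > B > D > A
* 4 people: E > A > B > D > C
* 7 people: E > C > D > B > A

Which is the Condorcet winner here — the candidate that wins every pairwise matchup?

E

E vs A: 37–0
E vs B: 28–9
E vs C: 20–17
E vs D: 36–1
E beats every other candidate.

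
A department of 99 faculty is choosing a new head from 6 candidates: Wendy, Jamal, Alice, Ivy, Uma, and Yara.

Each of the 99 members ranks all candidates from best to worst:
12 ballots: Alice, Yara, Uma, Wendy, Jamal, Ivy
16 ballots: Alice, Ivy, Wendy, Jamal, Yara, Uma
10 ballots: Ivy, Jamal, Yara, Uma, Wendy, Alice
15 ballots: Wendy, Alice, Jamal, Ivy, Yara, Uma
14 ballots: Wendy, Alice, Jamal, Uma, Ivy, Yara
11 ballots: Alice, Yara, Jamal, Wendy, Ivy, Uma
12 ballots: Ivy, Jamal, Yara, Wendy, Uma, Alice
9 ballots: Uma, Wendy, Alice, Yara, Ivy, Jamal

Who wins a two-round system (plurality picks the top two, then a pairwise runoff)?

Wendy

Round 1 first-place votes: Wendy 29, Jamal 0, Alice 39, Ivy 22, Uma 9, Yara 0. Alice and Wendy advance.
Runoff: Alice is ranked above Wendy on 39 ballots, Wendy above Alice on 60.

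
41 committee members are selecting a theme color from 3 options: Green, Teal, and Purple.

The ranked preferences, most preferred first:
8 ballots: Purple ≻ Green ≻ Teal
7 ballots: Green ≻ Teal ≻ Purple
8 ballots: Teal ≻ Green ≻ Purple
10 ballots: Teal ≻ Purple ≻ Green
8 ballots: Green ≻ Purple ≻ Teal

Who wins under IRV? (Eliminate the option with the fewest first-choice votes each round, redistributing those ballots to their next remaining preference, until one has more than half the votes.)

Round 1: Green 15, Teal 18, Purple 8. Purple eliminated.
Round 2: Green 23, Teal 18. Green has a majority (≥21).

Green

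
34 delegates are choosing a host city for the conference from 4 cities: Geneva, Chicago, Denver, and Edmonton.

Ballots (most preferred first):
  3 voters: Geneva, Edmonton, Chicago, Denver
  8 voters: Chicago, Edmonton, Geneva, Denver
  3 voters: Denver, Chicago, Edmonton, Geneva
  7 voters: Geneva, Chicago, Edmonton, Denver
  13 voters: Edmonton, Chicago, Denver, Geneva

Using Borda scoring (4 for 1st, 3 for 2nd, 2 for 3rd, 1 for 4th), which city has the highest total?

Chicago

Geneva: 3×4 + 8×2 + 3×1 + 7×4 + 13×1 = 72
Chicago: 3×2 + 8×4 + 3×3 + 7×3 + 13×3 = 107
Denver: 3×1 + 8×1 + 3×4 + 7×1 + 13×2 = 56
Edmonton: 3×3 + 8×3 + 3×2 + 7×2 + 13×4 = 105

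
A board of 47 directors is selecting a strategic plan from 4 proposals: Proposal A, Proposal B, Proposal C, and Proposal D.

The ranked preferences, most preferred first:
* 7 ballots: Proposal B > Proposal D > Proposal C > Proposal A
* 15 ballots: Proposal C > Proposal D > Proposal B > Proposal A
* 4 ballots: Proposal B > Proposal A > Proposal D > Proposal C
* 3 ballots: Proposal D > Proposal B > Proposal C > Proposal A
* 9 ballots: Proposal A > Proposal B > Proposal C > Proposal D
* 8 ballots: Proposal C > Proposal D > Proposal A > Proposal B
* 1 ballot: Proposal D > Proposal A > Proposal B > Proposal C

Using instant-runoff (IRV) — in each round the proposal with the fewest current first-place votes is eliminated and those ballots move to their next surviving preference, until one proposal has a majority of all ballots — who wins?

Round 1: Proposal A 9, Proposal B 11, Proposal C 23, Proposal D 4. Proposal D eliminated.
Round 2: Proposal A 10, Proposal B 14, Proposal C 23. Proposal A eliminated.
Round 3: Proposal B 24, Proposal C 23. Proposal B has a majority (≥24).

Proposal B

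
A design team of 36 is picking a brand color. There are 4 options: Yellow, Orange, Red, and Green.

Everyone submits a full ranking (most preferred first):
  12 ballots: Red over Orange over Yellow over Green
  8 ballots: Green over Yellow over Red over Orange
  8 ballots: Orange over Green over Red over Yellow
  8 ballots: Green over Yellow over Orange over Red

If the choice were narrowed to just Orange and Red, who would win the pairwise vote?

Red

Orange is ranked above Red on 16 ballots; Red above Orange on 20.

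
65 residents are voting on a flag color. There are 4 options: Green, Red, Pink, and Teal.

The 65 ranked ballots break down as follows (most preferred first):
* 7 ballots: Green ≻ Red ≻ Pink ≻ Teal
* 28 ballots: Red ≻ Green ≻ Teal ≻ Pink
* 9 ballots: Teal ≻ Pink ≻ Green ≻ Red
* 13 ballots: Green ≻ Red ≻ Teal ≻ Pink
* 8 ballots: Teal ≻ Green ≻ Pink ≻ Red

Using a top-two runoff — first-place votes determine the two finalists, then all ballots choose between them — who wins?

Round 1 first-place votes: Green 20, Red 28, Pink 0, Teal 17. Red and Green advance.
Runoff: Red is ranked above Green on 28 ballots, Green above Red on 37.

Green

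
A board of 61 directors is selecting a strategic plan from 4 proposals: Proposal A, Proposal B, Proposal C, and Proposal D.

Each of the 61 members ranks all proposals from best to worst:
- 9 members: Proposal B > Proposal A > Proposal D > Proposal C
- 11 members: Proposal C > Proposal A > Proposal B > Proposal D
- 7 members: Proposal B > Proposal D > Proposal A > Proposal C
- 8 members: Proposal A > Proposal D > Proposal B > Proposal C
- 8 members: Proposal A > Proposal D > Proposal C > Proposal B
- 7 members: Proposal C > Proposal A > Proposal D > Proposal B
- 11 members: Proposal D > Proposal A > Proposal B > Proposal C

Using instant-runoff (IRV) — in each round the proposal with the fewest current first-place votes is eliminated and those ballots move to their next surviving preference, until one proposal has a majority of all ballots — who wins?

Proposal A

Round 1: Proposal A 16, Proposal B 16, Proposal C 18, Proposal D 11. Proposal D eliminated.
Round 2: Proposal A 27, Proposal B 16, Proposal C 18. Proposal B eliminated.
Round 3: Proposal A 43, Proposal C 18. Proposal A has a majority (≥31).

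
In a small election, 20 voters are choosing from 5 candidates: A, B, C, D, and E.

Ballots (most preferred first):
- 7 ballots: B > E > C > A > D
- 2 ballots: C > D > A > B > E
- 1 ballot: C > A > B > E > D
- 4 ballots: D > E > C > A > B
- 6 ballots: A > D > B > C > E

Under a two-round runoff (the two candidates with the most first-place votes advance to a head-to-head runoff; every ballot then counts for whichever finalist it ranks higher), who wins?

A

Round 1 first-place votes: A 6, B 7, C 3, D 4, E 0. B and A advance.
Runoff: B is ranked above A on 7 ballots, A above B on 13.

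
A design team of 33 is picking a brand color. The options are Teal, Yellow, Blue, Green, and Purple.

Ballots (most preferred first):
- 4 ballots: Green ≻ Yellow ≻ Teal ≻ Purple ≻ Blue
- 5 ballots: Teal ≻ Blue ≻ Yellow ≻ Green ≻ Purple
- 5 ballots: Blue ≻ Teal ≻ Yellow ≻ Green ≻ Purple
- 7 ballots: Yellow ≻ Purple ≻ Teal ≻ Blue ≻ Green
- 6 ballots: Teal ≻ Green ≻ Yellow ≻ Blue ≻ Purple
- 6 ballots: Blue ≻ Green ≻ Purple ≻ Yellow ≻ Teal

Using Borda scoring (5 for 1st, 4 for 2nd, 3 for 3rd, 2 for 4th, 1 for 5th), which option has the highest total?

Teal

Teal: 4×3 + 5×5 + 5×4 + 7×3 + 6×5 + 6×1 = 114
Yellow: 4×4 + 5×3 + 5×3 + 7×5 + 6×3 + 6×2 = 111
Blue: 4×1 + 5×4 + 5×5 + 7×2 + 6×2 + 6×5 = 105
Green: 4×5 + 5×2 + 5×2 + 7×1 + 6×4 + 6×4 = 95
Purple: 4×2 + 5×1 + 5×1 + 7×4 + 6×1 + 6×3 = 70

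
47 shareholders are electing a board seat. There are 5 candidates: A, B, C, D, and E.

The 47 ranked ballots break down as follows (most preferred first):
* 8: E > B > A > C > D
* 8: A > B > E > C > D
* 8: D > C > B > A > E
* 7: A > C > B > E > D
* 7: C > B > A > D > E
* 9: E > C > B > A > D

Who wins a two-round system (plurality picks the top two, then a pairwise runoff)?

Round 1 first-place votes: A 15, B 0, C 7, D 8, E 17. E and A advance.
Runoff: E is ranked above A on 17 ballots, A above E on 30.

A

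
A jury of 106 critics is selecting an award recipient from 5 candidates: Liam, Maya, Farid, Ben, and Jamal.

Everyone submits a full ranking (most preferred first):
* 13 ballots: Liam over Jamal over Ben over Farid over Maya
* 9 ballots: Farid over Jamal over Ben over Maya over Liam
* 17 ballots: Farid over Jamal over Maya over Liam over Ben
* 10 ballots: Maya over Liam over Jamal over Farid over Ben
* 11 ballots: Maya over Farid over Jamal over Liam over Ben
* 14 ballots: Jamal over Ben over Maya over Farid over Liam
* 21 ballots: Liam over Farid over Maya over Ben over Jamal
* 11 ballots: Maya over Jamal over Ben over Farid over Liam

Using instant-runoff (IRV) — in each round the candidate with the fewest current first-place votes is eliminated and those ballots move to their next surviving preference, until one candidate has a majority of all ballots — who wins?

Round 1: Liam 34, Maya 32, Farid 26, Ben 0, Jamal 14. Ben eliminated.
Round 2: Liam 34, Maya 32, Farid 26, Jamal 14. Jamal eliminated.
Round 3: Liam 34, Maya 46, Farid 26. Farid eliminated.
Round 4: Liam 34, Maya 72. Maya has a majority (≥54).

Maya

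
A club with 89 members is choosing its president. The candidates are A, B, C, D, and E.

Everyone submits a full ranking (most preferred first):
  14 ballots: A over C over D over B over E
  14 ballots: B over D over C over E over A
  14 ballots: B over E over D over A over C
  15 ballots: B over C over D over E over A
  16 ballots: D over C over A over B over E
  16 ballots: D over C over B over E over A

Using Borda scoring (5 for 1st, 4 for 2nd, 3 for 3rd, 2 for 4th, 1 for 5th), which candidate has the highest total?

A: 14×5 + 14×1 + 14×2 + 15×1 + 16×3 + 16×1 = 191
B: 14×2 + 14×5 + 14×5 + 15×5 + 16×2 + 16×3 = 323
C: 14×4 + 14×3 + 14×1 + 15×4 + 16×4 + 16×4 = 300
D: 14×3 + 14×4 + 14×3 + 15×3 + 16×5 + 16×5 = 345
E: 14×1 + 14×2 + 14×4 + 15×2 + 16×1 + 16×2 = 176

D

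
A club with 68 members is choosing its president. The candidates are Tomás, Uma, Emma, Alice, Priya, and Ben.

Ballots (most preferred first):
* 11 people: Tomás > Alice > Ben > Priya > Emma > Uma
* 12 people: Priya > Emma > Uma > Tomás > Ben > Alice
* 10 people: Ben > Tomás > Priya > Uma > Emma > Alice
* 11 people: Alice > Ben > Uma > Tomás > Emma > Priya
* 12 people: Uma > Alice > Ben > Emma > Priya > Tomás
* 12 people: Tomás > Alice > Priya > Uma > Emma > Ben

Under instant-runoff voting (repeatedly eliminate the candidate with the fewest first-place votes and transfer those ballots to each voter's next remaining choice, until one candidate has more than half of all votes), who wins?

Uma

Round 1: Tomás 23, Uma 12, Emma 0, Alice 11, Priya 12, Ben 10. Emma eliminated.
Round 2: Tomás 23, Uma 12, Alice 11, Priya 12, Ben 10. Ben eliminated.
Round 3: Tomás 33, Uma 12, Alice 11, Priya 12. Alice eliminated.
Round 4: Tomás 33, Uma 23, Priya 12. Priya eliminated.
Round 5: Tomás 33, Uma 35. Uma has a majority (≥35).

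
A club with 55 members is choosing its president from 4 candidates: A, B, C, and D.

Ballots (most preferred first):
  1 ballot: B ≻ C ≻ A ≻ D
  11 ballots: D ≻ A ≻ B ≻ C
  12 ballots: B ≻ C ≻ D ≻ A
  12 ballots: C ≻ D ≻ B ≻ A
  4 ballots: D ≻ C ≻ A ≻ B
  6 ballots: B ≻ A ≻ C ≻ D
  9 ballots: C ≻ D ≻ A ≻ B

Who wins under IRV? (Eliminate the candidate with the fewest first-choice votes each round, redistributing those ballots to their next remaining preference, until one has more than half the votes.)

B

Round 1: A 0, B 19, C 21, D 15. A eliminated.
Round 2: B 19, C 21, D 15. D eliminated.
Round 3: B 30, C 25. B has a majority (≥28).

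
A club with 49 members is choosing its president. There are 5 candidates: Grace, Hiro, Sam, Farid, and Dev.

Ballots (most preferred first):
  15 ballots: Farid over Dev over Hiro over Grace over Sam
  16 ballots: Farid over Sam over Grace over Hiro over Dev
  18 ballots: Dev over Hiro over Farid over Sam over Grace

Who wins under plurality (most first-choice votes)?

First-place votes: Grace 0, Hiro 0, Sam 0, Farid 31, Dev 18.

Farid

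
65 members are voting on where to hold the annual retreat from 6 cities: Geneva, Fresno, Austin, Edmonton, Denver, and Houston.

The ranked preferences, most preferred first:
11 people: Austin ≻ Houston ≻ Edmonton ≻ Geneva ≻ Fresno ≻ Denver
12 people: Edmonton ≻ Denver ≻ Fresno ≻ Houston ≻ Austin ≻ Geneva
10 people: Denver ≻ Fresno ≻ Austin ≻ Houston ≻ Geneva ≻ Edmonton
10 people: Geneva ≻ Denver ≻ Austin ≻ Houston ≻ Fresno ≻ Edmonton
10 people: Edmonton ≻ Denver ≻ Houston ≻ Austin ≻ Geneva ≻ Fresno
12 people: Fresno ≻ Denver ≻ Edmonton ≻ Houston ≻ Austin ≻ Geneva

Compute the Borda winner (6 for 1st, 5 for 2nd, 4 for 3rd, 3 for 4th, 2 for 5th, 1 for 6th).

Geneva: 11×3 + 12×1 + 10×2 + 10×6 + 10×2 + 12×1 = 157
Fresno: 11×2 + 12×4 + 10×5 + 10×2 + 10×1 + 12×6 = 222
Austin: 11×6 + 12×2 + 10×4 + 10×4 + 10×3 + 12×2 = 224
Edmonton: 11×4 + 12×6 + 10×1 + 10×1 + 10×6 + 12×4 = 244
Denver: 11×1 + 12×5 + 10×6 + 10×5 + 10×5 + 12×5 = 291
Houston: 11×5 + 12×3 + 10×3 + 10×3 + 10×4 + 12×3 = 227

Denver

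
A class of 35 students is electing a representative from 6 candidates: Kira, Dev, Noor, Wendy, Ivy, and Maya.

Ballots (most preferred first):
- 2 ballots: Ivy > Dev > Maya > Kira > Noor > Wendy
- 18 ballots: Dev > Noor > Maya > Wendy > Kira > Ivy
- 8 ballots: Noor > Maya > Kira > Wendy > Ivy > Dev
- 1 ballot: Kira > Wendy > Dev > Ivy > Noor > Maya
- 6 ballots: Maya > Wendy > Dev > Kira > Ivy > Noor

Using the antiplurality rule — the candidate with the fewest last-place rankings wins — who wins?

Kira

Last-place votes: Kira 0, Dev 8, Noor 6, Wendy 2, Ivy 18, Maya 1.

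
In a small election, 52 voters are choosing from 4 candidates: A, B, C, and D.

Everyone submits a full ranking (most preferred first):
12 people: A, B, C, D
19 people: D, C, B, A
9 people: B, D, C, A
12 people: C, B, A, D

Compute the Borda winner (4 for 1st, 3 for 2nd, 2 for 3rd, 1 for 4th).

A: 12×4 + 19×1 + 9×1 + 12×2 = 100
B: 12×3 + 19×2 + 9×4 + 12×3 = 146
C: 12×2 + 19×3 + 9×2 + 12×4 = 147
D: 12×1 + 19×4 + 9×3 + 12×1 = 127

C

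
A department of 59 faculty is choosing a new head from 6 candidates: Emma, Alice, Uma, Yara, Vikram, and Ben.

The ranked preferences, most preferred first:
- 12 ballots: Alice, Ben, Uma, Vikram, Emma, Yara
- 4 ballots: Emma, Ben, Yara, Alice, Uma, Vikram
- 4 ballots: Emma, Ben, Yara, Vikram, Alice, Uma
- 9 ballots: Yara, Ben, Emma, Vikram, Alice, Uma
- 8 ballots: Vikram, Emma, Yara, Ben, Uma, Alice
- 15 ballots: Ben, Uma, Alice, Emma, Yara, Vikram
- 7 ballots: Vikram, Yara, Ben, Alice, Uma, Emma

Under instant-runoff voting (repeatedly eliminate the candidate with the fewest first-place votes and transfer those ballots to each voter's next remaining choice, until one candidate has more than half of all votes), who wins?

Round 1: Emma 8, Alice 12, Uma 0, Yara 9, Vikram 15, Ben 15. Uma eliminated.
Round 2: Emma 8, Alice 12, Yara 9, Vikram 15, Ben 15. Emma eliminated.
Round 3: Alice 12, Yara 9, Vikram 15, Ben 23. Yara eliminated.
Round 4: Alice 12, Vikram 15, Ben 32. Ben has a majority (≥30).

Ben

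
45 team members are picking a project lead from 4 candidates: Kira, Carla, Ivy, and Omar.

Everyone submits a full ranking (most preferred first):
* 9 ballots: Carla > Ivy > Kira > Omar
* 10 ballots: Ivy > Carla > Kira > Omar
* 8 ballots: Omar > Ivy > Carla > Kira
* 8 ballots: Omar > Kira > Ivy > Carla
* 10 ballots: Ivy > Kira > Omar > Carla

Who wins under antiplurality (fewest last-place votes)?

Last-place votes: Kira 8, Carla 18, Ivy 0, Omar 19.

Ivy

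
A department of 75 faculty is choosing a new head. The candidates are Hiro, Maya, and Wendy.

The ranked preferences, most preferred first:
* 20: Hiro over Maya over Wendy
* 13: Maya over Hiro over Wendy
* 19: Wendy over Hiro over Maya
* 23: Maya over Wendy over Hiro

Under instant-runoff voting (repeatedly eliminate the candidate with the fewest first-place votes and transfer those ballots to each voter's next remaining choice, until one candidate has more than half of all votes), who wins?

Hiro

Round 1: Hiro 20, Maya 36, Wendy 19. Wendy eliminated.
Round 2: Hiro 39, Maya 36. Hiro has a majority (≥38).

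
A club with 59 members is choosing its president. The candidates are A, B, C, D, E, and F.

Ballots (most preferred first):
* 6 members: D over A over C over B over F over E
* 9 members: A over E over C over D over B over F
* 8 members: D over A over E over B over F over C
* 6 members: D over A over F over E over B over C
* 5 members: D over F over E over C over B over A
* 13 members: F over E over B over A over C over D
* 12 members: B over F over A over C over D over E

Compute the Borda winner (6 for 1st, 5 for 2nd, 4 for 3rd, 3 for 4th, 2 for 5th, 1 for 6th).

A

A: 6×5 + 9×6 + 8×5 + 6×5 + 5×1 + 13×3 + 12×4 = 246
B: 6×3 + 9×2 + 8×3 + 6×2 + 5×2 + 13×4 + 12×6 = 206
C: 6×4 + 9×4 + 8×1 + 6×1 + 5×3 + 13×2 + 12×3 = 151
D: 6×6 + 9×3 + 8×6 + 6×6 + 5×6 + 13×1 + 12×2 = 214
E: 6×1 + 9×5 + 8×4 + 6×3 + 5×4 + 13×5 + 12×1 = 198
F: 6×2 + 9×1 + 8×2 + 6×4 + 5×5 + 13×6 + 12×5 = 224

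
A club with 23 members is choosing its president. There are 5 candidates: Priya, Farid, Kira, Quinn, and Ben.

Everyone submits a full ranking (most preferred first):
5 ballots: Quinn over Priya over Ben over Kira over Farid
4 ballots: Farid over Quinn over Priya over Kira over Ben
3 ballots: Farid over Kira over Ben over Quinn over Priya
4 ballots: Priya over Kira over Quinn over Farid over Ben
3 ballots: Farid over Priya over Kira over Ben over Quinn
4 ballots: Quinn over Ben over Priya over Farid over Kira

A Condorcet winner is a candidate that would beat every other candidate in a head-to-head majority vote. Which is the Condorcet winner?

Quinn

Quinn vs Priya: 16–7
Quinn vs Farid: 13–10
Quinn vs Kira: 13–10
Quinn vs Ben: 17–6
Quinn beats every other candidate.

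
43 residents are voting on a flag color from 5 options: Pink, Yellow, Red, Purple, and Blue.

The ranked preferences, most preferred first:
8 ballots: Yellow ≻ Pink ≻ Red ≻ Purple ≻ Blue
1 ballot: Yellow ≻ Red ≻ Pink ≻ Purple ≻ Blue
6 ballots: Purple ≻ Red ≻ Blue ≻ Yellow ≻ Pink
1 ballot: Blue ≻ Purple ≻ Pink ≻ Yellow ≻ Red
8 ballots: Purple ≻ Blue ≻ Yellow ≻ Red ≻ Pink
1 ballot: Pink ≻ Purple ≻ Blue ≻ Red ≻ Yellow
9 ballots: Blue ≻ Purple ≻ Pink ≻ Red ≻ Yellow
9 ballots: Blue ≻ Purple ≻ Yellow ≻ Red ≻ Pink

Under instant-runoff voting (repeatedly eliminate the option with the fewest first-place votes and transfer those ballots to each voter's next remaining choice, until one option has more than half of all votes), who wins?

Round 1: Pink 1, Yellow 9, Red 0, Purple 14, Blue 19. Red eliminated.
Round 2: Pink 1, Yellow 9, Purple 14, Blue 19. Pink eliminated.
Round 3: Yellow 9, Purple 15, Blue 19. Yellow eliminated.
Round 4: Purple 24, Blue 19. Purple has a majority (≥22).

Purple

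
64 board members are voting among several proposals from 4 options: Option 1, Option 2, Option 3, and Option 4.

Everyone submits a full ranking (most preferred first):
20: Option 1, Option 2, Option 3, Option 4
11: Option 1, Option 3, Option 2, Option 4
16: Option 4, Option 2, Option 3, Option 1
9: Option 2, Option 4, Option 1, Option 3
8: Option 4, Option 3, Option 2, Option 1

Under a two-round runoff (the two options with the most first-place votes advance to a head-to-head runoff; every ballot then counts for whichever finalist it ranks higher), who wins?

Option 4

Round 1 first-place votes: Option 1 31, Option 2 9, Option 3 0, Option 4 24. Option 1 and Option 4 advance.
Runoff: Option 1 is ranked above Option 4 on 31 ballots, Option 4 above Option 1 on 33.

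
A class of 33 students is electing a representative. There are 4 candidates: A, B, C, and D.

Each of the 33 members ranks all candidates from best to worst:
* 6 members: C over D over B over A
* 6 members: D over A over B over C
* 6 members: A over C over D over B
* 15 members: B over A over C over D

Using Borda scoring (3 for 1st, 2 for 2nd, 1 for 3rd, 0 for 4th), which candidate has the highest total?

A

A: 6×0 + 6×2 + 6×3 + 15×2 = 60
B: 6×1 + 6×1 + 6×0 + 15×3 = 57
C: 6×3 + 6×0 + 6×2 + 15×1 = 45
D: 6×2 + 6×3 + 6×1 + 15×0 = 36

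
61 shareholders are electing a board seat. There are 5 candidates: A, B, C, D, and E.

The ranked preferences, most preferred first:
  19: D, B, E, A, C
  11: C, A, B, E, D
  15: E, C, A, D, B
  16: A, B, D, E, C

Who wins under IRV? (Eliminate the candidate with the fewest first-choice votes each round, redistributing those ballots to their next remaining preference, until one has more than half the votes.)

A

Round 1: A 16, B 0, C 11, D 19, E 15. B eliminated.
Round 2: A 16, C 11, D 19, E 15. C eliminated.
Round 3: A 27, D 19, E 15. E eliminated.
Round 4: A 42, D 19. A has a majority (≥31).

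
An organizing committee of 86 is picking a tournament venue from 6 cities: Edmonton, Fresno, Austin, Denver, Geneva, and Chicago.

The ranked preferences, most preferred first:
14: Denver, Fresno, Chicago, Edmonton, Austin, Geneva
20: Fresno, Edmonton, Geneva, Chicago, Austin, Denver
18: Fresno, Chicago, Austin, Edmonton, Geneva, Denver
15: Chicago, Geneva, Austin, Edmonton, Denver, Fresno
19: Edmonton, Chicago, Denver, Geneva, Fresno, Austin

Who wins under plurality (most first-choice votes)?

Fresno

First-place votes: Edmonton 19, Fresno 38, Austin 0, Denver 14, Geneva 0, Chicago 15.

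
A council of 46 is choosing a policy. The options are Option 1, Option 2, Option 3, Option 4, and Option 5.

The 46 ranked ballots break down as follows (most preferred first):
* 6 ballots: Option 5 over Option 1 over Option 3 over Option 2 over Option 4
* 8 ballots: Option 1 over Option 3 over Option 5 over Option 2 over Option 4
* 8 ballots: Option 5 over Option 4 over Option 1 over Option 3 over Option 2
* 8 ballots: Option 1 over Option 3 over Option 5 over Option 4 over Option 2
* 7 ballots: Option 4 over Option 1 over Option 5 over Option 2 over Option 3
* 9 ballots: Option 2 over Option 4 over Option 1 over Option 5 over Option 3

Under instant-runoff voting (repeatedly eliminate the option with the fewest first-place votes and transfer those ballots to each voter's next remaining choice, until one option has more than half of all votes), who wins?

Option 1

Round 1: Option 1 16, Option 2 9, Option 3 0, Option 4 7, Option 5 14. Option 3 eliminated.
Round 2: Option 1 16, Option 2 9, Option 4 7, Option 5 14. Option 4 eliminated.
Round 3: Option 1 23, Option 2 9, Option 5 14. Option 2 eliminated.
Round 4: Option 1 32, Option 5 14. Option 1 has a majority (≥24).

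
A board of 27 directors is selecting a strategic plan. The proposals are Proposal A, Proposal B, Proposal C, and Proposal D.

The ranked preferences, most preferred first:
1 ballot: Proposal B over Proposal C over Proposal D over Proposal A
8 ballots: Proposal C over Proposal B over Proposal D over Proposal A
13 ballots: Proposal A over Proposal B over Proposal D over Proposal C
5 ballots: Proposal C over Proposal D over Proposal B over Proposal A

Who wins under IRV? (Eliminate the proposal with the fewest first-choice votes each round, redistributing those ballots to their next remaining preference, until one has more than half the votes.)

Proposal C

Round 1: Proposal A 13, Proposal B 1, Proposal C 13, Proposal D 0. Proposal D eliminated.
Round 2: Proposal A 13, Proposal B 1, Proposal C 13. Proposal B eliminated.
Round 3: Proposal A 13, Proposal C 14. Proposal C has a majority (≥14).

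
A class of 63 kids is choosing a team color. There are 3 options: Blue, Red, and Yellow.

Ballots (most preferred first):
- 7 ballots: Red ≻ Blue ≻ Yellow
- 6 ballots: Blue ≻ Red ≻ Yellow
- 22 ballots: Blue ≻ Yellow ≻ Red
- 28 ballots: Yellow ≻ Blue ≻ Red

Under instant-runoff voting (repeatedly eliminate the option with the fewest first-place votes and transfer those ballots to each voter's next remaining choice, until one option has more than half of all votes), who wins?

Round 1: Blue 28, Red 7, Yellow 28. Red eliminated.
Round 2: Blue 35, Yellow 28. Blue has a majority (≥32).

Blue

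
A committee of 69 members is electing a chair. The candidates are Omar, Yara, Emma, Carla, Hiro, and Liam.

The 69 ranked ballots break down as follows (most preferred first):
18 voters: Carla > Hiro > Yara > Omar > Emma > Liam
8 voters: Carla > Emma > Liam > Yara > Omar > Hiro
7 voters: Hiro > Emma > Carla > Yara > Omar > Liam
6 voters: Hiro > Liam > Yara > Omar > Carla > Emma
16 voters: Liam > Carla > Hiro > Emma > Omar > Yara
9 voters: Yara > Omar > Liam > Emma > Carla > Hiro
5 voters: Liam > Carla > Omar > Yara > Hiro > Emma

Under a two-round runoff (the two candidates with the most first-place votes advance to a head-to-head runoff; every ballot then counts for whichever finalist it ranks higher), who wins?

Round 1 first-place votes: Omar 0, Yara 9, Emma 0, Carla 26, Hiro 13, Liam 21. Carla and Liam advance.
Runoff: Carla is ranked above Liam on 33 ballots, Liam above Carla on 36.

Liam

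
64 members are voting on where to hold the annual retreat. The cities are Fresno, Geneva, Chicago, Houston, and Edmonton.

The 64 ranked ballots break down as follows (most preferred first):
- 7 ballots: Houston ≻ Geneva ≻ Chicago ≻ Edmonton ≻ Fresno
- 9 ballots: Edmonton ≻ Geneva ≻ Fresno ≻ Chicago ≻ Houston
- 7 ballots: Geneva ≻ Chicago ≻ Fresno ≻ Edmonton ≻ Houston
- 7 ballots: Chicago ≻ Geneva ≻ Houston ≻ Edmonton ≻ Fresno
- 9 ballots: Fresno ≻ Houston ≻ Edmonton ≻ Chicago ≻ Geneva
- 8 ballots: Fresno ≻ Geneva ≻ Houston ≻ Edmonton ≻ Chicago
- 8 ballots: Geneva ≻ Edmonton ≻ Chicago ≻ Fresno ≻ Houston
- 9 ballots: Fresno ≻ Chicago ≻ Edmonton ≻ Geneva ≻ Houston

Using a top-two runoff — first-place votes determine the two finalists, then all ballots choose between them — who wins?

Round 1 first-place votes: Fresno 26, Geneva 15, Chicago 7, Houston 7, Edmonton 9. Fresno and Geneva advance.
Runoff: Fresno is ranked above Geneva on 26 ballots, Geneva above Fresno on 38.

Geneva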